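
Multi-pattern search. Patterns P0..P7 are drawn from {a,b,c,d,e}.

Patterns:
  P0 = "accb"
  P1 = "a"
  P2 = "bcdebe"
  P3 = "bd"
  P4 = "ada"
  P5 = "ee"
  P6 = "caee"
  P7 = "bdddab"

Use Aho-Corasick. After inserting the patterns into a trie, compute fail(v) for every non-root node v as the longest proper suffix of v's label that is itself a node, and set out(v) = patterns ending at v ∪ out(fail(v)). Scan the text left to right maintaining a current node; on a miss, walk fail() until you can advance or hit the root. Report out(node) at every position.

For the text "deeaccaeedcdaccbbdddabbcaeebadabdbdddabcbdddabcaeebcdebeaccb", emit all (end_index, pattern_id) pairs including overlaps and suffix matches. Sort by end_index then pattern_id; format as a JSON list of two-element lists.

Build automaton:
Trie (insert patterns):
  0='ε' goto a→1 b→5 c→16 e→14
  1='a' goto c→2 d→12  [P1 ends]
  2='ac' goto c→3
  3='acc' goto b→4
  4='accb' goto ·  [P0 ends]
  5='b' goto c→6 d→11
  6='bc' goto d→7
  7='bcd' goto e→8
  8='bcde' goto b→9
  9='bcdeb' goto e→10
  10='bcdebe' goto ·  [P2 ends]
  11='bd' goto d→20  [P3 ends]
  12='ad' goto a→13
  13='ada' goto ·  [P4 ends]
  14='e' goto e→15
  15='ee' goto ·  [P5 ends]
  16='c' goto a→17
  17='ca' goto e→18
  18='cae' goto e→19
  19='caee' goto ·  [P6 ends]
  20='bdd' goto d→21
  21='bddd' goto a→22
  22='bddda' goto b→23
  23='bdddab' goto ·  [P7 ends]

BFS fail/out derivation:
  n1('a'): parent n0 fail=0; on 'a' 0 → fail=0;  out {1}∪∅={1}
  n5('b'): parent n0 fail=0; on 'b' 0 → fail=0;  out ∅∪∅=∅
  n14('e'): parent n0 fail=0; on 'e' 0 → fail=0;  out ∅∪∅=∅
  n16('c'): parent n0 fail=0; on 'c' 0 → fail=0;  out ∅∪∅=∅
  n2('ac'): parent n1 fail=0; on 'c' 0 → fail=16;  out ∅∪∅=∅
  n6('bc'): parent n5 fail=0; on 'c' 0 → fail=16;  out ∅∪∅=∅
  n11('bd'): parent n5 fail=0; on 'd' 0 → fail=0;  out {3}∪∅={3}
  n12('ad'): parent n1 fail=0; on 'd' 0 → fail=0;  out ∅∪∅=∅
  n15('ee'): parent n14 fail=0; on 'e' 0 → fail=14;  out {5}∪∅={5}
  n17('ca'): parent n16 fail=0; on 'a' 0 → fail=1;  out ∅∪{1}={1}
  n3('acc'): parent n2 fail=16; on 'c' 16→0 → fail=16;  out ∅∪∅=∅
  n7('bcd'): parent n6 fail=16; on 'd' 16→0 → fail=0;  out ∅∪∅=∅
  n13('ada'): parent n12 fail=0; on 'a' 0 → fail=1;  out {4}∪{1}={1,4}
  n18('cae'): parent n17 fail=1; on 'e' 1→0 → fail=14;  out ∅∪∅=∅
  n20('bdd'): parent n11 fail=0; on 'd' 0 → fail=0;  out ∅∪∅=∅
  n4('accb'): parent n3 fail=16; on 'b' 16→0 → fail=5;  out {0}∪∅={0}
  n8('bcde'): parent n7 fail=0; on 'e' 0 → fail=14;  out ∅∪∅=∅
  n19('caee'): parent n18 fail=14; on 'e' 14 → fail=15;  out {6}∪{5}={5,6}
  n21('bddd'): parent n20 fail=0; on 'd' 0 → fail=0;  out ∅∪∅=∅
  n9('bcdeb'): parent n8 fail=14; on 'b' 14→0 → fail=5;  out ∅∪∅=∅
  n22('bddda'): parent n21 fail=0; on 'a' 0 → fail=1;  out ∅∪{1}={1}
  n10('bcdebe'): parent n9 fail=5; on 'e' 5→0 → fail=14;  out {2}∪∅={2}
  n23('bdddab'): parent n22 fail=1; on 'b' 1→0 → fail=5;  out {7}∪∅={7}

Text stream:
i=0 'd': node 0→0
i=1 'e': node 0→14
i=2 'e': node 14→15  emit P5@[1:2]
i=3 'a': node 15→1 ·f  emit P1@[3:3]
i=4 'c': node 1→2
i=5 'c': node 2→3
i=6 'a': node 3→17 ·f  emit P1@[6:6]
i=7 'e': node 17→18
i=8 'e': node 18→19  emit P5@[7:8],P6@[5:8]
i=9 'd': node 19→0 ·f
i=10 'c': node 0→16
i=11 'd': node 16→0 ·f
i=12 'a': node 0→1  emit P1@[12:12]
i=13 'c': node 1→2
i=14 'c': node 2→3
i=15 'b': node 3→4  emit P0@[12:15]
i=16 'b': node 4→5 ·f
i=17 'd': node 5→11  emit P3@[16:17]
i=18 'd': node 11→20
i=19 'd': node 20→21
i=20 'a': node 21→22  emit P1@[20:20]
i=21 'b': node 22→23  emit P7@[16:21]
i=22 'b': node 23→5 ·f
i=23 'c': node 5→6
i=24 'a': node 6→17 ·f  emit P1@[24:24]
i=25 'e': node 17→18
i=26 'e': node 18→19  emit P5@[25:26],P6@[23:26]
i=27 'b': node 19→5 ·f
i=28 'a': node 5→1 ·f  emit P1@[28:28]
i=29 'd': node 1→12
i=30 'a': node 12→13  emit P1@[30:30],P4@[28:30]
i=31 'b': node 13→5 ·f
i=32 'd': node 5→11  emit P3@[31:32]
i=33 'b': node 11→5 ·f
i=34 'd': node 5→11  emit P3@[33:34]
i=35 'd': node 11→20
i=36 'd': node 20→21
i=37 'a': node 21→22  emit P1@[37:37]
i=38 'b': node 22→23  emit P7@[33:38]
i=39 'c': node 23→6 ·f
i=40 'b': node 6→5 ·f
i=41 'd': node 5→11  emit P3@[40:41]
i=42 'd': node 11→20
i=43 'd': node 20→21
i=44 'a': node 21→22  emit P1@[44:44]
i=45 'b': node 22→23  emit P7@[40:45]
i=46 'c': node 23→6 ·f
i=47 'a': node 6→17 ·f  emit P1@[47:47]
i=48 'e': node 17→18
i=49 'e': node 18→19  emit P5@[48:49],P6@[46:49]
i=50 'b': node 19→5 ·f
i=51 'c': node 5→6
i=52 'd': node 6→7
i=53 'e': node 7→8
i=54 'b': node 8→9
i=55 'e': node 9→10  emit P2@[50:55]
i=56 'a': node 10→1 ·f  emit P1@[56:56]
i=57 'c': node 1→2
i=58 'c': node 2→3
i=59 'b': node 3→4  emit P0@[56:59]

Result: [[2,5],[3,1],[6,1],[8,5],[8,6],[12,1],[15,0],[17,3],[20,1],[21,7],[24,1],[26,5],[26,6],[28,1],[30,1],[30,4],[32,3],[34,3],[37,1],[38,7],[41,3],[44,1],[45,7],[47,1],[49,5],[49,6],[55,2],[56,1],[59,0]]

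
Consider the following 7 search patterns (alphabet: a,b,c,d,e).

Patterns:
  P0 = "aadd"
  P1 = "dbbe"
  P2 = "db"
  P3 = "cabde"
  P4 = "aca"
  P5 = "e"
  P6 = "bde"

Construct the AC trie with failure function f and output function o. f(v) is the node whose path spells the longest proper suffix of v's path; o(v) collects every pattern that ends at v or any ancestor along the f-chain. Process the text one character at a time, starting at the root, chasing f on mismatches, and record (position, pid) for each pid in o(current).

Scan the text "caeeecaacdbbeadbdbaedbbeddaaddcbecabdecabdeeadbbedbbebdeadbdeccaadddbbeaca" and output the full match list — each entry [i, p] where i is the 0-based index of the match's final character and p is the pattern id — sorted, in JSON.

Build automaton:
Trie (insert patterns):
  0='ε' goto a→1 b→17 c→9 d→5 e→16
  1='a' goto a→2 c→14
  2='aa' goto d→3
  3='aad' goto d→4
  4='aadd' goto ·  [P0 ends]
  5='d' goto b→6
  6='db' goto b→7  [P2 ends]
  7='dbb' goto e→8
  8='dbbe' goto ·  [P1 ends]
  9='c' goto a→10
  10='ca' goto b→11
  11='cab' goto d→12
  12='cabd' goto e→13
  13='cabde' goto ·  [P3 ends]
  14='ac' goto a→15
  15='aca' goto ·  [P4 ends]
  16='e' goto ·  [P5 ends]
  17='b' goto d→18
  18='bd' goto e→19
  19='bde' goto ·  [P6 ends]

Failure links (BFS by depth):
  fail(1) 'a': from fail(0)=0 chase 'a': 0 ⇒ 0;  out=∅∪out(0)=∅
  fail(5) 'd': from fail(0)=0 chase 'd': 0 ⇒ 0;  out=∅∪out(0)=∅
  fail(9) 'c': from fail(0)=0 chase 'c': 0 ⇒ 0;  out=∅∪out(0)=∅
  fail(16) 'e': from fail(0)=0 chase 'e': 0 ⇒ 0;  out={5}∪out(0)={5}
  fail(17) 'b': from fail(0)=0 chase 'b': 0 ⇒ 0;  out=∅∪out(0)=∅
  fail(2) 'aa': from fail(1)=0 chase 'a': 0 ⇒ 1;  out=∅∪out(1)=∅
  fail(6) 'db': from fail(5)=0 chase 'b': 0 ⇒ 17;  out={2}∪out(17)={2}
  fail(10) 'ca': from fail(9)=0 chase 'a': 0 ⇒ 1;  out=∅∪out(1)=∅
  fail(14) 'ac': from fail(1)=0 chase 'c': 0 ⇒ 9;  out=∅∪out(9)=∅
  fail(18) 'bd': from fail(17)=0 chase 'd': 0 ⇒ 5;  out=∅∪out(5)=∅
  fail(3) 'aad': from fail(2)=1 chase 'd': 1→0 ⇒ 5;  out=∅∪out(5)=∅
  fail(7) 'dbb': from fail(6)=17 chase 'b': 17→0 ⇒ 17;  out=∅∪out(17)=∅
  fail(11) 'cab': from fail(10)=1 chase 'b': 1→0 ⇒ 17;  out=∅∪out(17)=∅
  fail(15) 'aca': from fail(14)=9 chase 'a': 9 ⇒ 10;  out={4}∪out(10)={4}
  fail(19) 'bde': from fail(18)=5 chase 'e': 5→0 ⇒ 16;  out={6}∪out(16)={5,6}
  fail(4) 'aadd': from fail(3)=5 chase 'd': 5→0 ⇒ 5;  out={0}∪out(5)={0}
  fail(8) 'dbbe': from fail(7)=17 chase 'e': 17→0 ⇒ 16;  out={1}∪out(16)={1,5}
  fail(12) 'cabd': from fail(11)=17 chase 'd': 17 ⇒ 18;  out=∅∪out(18)=∅
  fail(13) 'cabde': from fail(12)=18 chase 'e': 18 ⇒ 19;  out={3}∪out(19)={3,5,6}

Run:
i=0 'c': node 0→9
i=1 'a': node 9→10
i=2 'e': node 10→16 ·f  ** P5@[2:2]
i=3 'e': node 16→16 ·f  ** P5@[3:3]
i=4 'e': node 16→16 ·f  ** P5@[4:4]
i=5 'c': node 16→9 ·f
i=6 'a': node 9→10
i=7 'a': node 10→2 ·f
i=8 'c': node 2→14 ·f
i=9 'd': node 14→5 ·f
i=10 'b': node 5→6  ** P2@[9:10]
i=11 'b': node 6→7
i=12 'e': node 7→8  ** P1@[9:12],P5@[12:12]
i=13 'a': node 8→1 ·f
i=14 'd': node 1→5 ·f
i=15 'b': node 5→6  ** P2@[14:15]
i=16 'd': node 6→18 ·f
i=17 'b': node 18→6 ·f  ** P2@[16:17]
i=18 'a': node 6→1 ·f
i=19 'e': node 1→16 ·f  ** P5@[19:19]
i=20 'd': node 16→5 ·f
i=21 'b': node 5→6  ** P2@[20:21]
i=22 'b': node 6→7
i=23 'e': node 7→8  ** P1@[20:23],P5@[23:23]
i=24 'd': node 8→5 ·f
i=25 'd': node 5→5 ·f
i=26 'a': node 5→1 ·f
i=27 'a': node 1→2
i=28 'd': node 2→3
i=29 'd': node 3→4  ** P0@[26:29]
i=30 'c': node 4→9 ·f
i=31 'b': node 9→17 ·f
i=32 'e': node 17→16 ·f  ** P5@[32:32]
i=33 'c': node 16→9 ·f
i=34 'a': node 9→10
i=35 'b': node 10→11
i=36 'd': node 11→12
i=37 'e': node 12→13  ** P3@[33:37],P5@[37:37],P6@[35:37]
i=38 'c': node 13→9 ·f
i=39 'a': node 9→10
i=40 'b': node 10→11
i=41 'd': node 11→12
i=42 'e': node 12→13  ** P3@[38:42],P5@[42:42],P6@[40:42]
i=43 'e': node 13→16 ·f  ** P5@[43:43]
i=44 'a': node 16→1 ·f
i=45 'd': node 1→5 ·f
i=46 'b': node 5→6  ** P2@[45:46]
i=47 'b': node 6→7
i=48 'e': node 7→8  ** P1@[45:48],P5@[48:48]
i=49 'd': node 8→5 ·f
i=50 'b': node 5→6  ** P2@[49:50]
i=51 'b': node 6→7
i=52 'e': node 7→8  ** P1@[49:52],P5@[52:52]
i=53 'b': node 8→17 ·f
i=54 'd': node 17→18
i=55 'e': node 18→19  ** P5@[55:55],P6@[53:55]
i=56 'a': node 19→1 ·f
i=57 'd': node 1→5 ·f
i=58 'b': node 5→6  ** P2@[57:58]
i=59 'd': node 6→18 ·f
i=60 'e': node 18→19  ** P5@[60:60],P6@[58:60]
i=61 'c': node 19→9 ·f
i=62 'c': node 9→9 ·f
i=63 'a': node 9→10
i=64 'a': node 10→2 ·f
i=65 'd': node 2→3
i=66 'd': node 3→4  ** P0@[63:66]
i=67 'd': node 4→5 ·f
i=68 'b': node 5→6  ** P2@[67:68]
i=69 'b': node 6→7
i=70 'e': node 7→8  ** P1@[67:70],P5@[70:70]
i=71 'a': node 8→1 ·f
i=72 'c': node 1→14
i=73 'a': node 14→15  ** P4@[71:73]

All matches (sorted): [[2,5],[3,5],[4,5],[10,2],[12,1],[12,5],[15,2],[17,2],[19,5],[21,2],[23,1],[23,5],[29,0],[32,5],[37,3],[37,5],[37,6],[42,3],[42,5],[42,6],[43,5],[46,2],[48,1],[48,5],[50,2],[52,1],[52,5],[55,5],[55,6],[58,2],[60,5],[60,6],[66,0],[68,2],[70,1],[70,5],[73,4]]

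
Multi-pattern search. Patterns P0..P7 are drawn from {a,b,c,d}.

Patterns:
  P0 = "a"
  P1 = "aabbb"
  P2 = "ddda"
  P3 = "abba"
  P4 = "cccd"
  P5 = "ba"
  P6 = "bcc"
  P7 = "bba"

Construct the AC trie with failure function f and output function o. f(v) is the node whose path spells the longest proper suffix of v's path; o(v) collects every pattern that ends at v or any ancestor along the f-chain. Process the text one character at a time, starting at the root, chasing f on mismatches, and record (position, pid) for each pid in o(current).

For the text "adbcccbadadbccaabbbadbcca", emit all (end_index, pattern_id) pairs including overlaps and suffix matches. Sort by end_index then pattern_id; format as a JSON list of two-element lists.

Build automaton:
Trie (insert patterns):
  0='ε' goto a→1 b→17 c→13 d→6
  1='a' goto a→2 b→10  ←P0
  2='aa' goto b→3
  3='aab' goto b→4
  4='aabb' goto b→5
  5='aabbb' goto ·  ←P1
  6='d' goto d→7
  7='dd' goto d→8
  8='ddd' goto a→9
  9='ddda' goto ·  ←P2
  10='ab' goto b→11
  11='abb' goto a→12
  12='abba' goto ·  ←P3
  13='c' goto c→14
  14='cc' goto c→15
  15='ccc' goto d→16
  16='cccd' goto ·  ←P4
  17='b' goto a→18 b→21 c→19
  18='ba' goto ·  ←P5
  19='bc' goto c→20
  20='bcc' goto ·  ←P6
  21='bb' goto a→22
  22='bba' goto ·  ←P7

Failure links (BFS by depth):
  fail(1) 'a': from fail(0)=0 chase 'a': 0 ⇒ 0;  out={0}∪out(0)={0}
  fail(6) 'd': from fail(0)=0 chase 'd': 0 ⇒ 0;  out=∅∪out(0)=∅
  fail(13) 'c': from fail(0)=0 chase 'c': 0 ⇒ 0;  out=∅∪out(0)=∅
  fail(17) 'b': from fail(0)=0 chase 'b': 0 ⇒ 0;  out=∅∪out(0)=∅
  fail(2) 'aa': from fail(1)=0 chase 'a': 0 ⇒ 1;  out=∅∪out(1)={0}
  fail(7) 'dd': from fail(6)=0 chase 'd': 0 ⇒ 6;  out=∅∪out(6)=∅
  fail(10) 'ab': from fail(1)=0 chase 'b': 0 ⇒ 17;  out=∅∪out(17)=∅
  fail(14) 'cc': from fail(13)=0 chase 'c': 0 ⇒ 13;  out=∅∪out(13)=∅
  fail(18) 'ba': from fail(17)=0 chase 'a': 0 ⇒ 1;  out={5}∪out(1)={0,5}
  fail(19) 'bc': from fail(17)=0 chase 'c': 0 ⇒ 13;  out=∅∪out(13)=∅
  fail(21) 'bb': from fail(17)=0 chase 'b': 0 ⇒ 17;  out=∅∪out(17)=∅
  fail(3) 'aab': from fail(2)=1 chase 'b': 1 ⇒ 10;  out=∅∪out(10)=∅
  fail(8) 'ddd': from fail(7)=6 chase 'd': 6 ⇒ 7;  out=∅∪out(7)=∅
  fail(11) 'abb': from fail(10)=17 chase 'b': 17 ⇒ 21;  out=∅∪out(21)=∅
  fail(15) 'ccc': from fail(14)=13 chase 'c': 13 ⇒ 14;  out=∅∪out(14)=∅
  fail(20) 'bcc': from fail(19)=13 chase 'c': 13 ⇒ 14;  out={6}∪out(14)={6}
  fail(22) 'bba': from fail(21)=17 chase 'a': 17 ⇒ 18;  out={7}∪out(18)={0,5,7}
  fail(4) 'aabb': from fail(3)=10 chase 'b': 10 ⇒ 11;  out=∅∪out(11)=∅
  fail(9) 'ddda': from fail(8)=7 chase 'a': 7→6→0 ⇒ 1;  out={2}∪out(1)={0,2}
  fail(12) 'abba': from fail(11)=21 chase 'a': 21 ⇒ 22;  out={3}∪out(22)={0,3,5,7}
  fail(16) 'cccd': from fail(15)=14 chase 'd': 14→13→0 ⇒ 6;  out={4}∪out(6)={4}
  fail(5) 'aabbb': from fail(4)=11 chase 'b': 11→21→17 ⇒ 21;  out={1}∪out(21)={1}

Text stream:
pos 0 'a': at 1  ** P0@[0:0]
pos 1 'd': at 6 ·f
pos 2 'b': at 17 ·f
pos 3 'c': at 19
pos 4 'c': at 20  ** P6@[2:4]
pos 5 'c': at 15 ·f
pos 6 'b': at 17 ·f
pos 7 'a': at 18  ** P0@[7:7],P5@[6:7]
pos 8 'd': at 6 ·f
pos 9 'a': at 1 ·f  ** P0@[9:9]
pos 10 'd': at 6 ·f
pos 11 'b': at 17 ·f
pos 12 'c': at 19
pos 13 'c': at 20  ** P6@[11:13]
pos 14 'a': at 1 ·f  ** P0@[14:14]
pos 15 'a': at 2  ** P0@[15:15]
pos 16 'b': at 3
pos 17 'b': at 4
pos 18 'b': at 5  ** P1@[14:18]
pos 19 'a': at 22 ·f  ** P0@[19:19],P5@[18:19],P7@[17:19]
pos 20 'd': at 6 ·f
pos 21 'b': at 17 ·f
pos 22 'c': at 19
pos 23 'c': at 20  ** P6@[21:23]
pos 24 'a': at 1 ·f  ** P0@[24:24]

Matches: [[0,0],[4,6],[7,0],[7,5],[9,0],[13,6],[14,0],[15,0],[18,1],[19,0],[19,5],[19,7],[23,6],[24,0]]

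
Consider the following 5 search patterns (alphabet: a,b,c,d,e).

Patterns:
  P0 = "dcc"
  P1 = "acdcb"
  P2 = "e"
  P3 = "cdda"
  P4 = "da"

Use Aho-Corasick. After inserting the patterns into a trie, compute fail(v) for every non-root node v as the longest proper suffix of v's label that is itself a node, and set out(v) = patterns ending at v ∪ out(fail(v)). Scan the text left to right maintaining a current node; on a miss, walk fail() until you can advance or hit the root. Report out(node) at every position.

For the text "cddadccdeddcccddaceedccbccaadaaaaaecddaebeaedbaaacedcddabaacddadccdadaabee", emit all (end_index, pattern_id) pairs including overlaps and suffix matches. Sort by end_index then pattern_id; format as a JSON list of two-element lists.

Build automaton:
Trie (insert patterns):
  n0 'ε': a→4 c→10 d→1 e→9
  n1 'd': a→14 c→2
  n2 'dc': c→3
  n3 'dcc': ·  [P0 ends]
  n4 'a': c→5
  n5 'ac': d→6
  n6 'acd': c→7
  n7 'acdc': b→8
  n8 'acdcb': ·  [P1 ends]
  n9 'e': ·  [P2 ends]
  n10 'c': d→11
  n11 'cd': d→12
  n12 'cdd': a→13
  n13 'cdda': ·  [P3 ends]
  n14 'da': ·  [P4 ends]

BFS fail/out derivation:
  n1('d'): parent n0 fail=0; on 'd' 0 → fail=0;  out ∅∪∅=∅
  n4('a'): parent n0 fail=0; on 'a' 0 → fail=0;  out ∅∪∅=∅
  n9('e'): parent n0 fail=0; on 'e' 0 → fail=0;  out {2}∪∅={2}
  n10('c'): parent n0 fail=0; on 'c' 0 → fail=0;  out ∅∪∅=∅
  n2('dc'): parent n1 fail=0; on 'c' 0 → fail=10;  out ∅∪∅=∅
  n5('ac'): parent n4 fail=0; on 'c' 0 → fail=10;  out ∅∪∅=∅
  n11('cd'): parent n10 fail=0; on 'd' 0 → fail=1;  out ∅∪∅=∅
  n14('da'): parent n1 fail=0; on 'a' 0 → fail=4;  out {4}∪∅={4}
  n3('dcc'): parent n2 fail=10; on 'c' 10→0 → fail=10;  out {0}∪∅={0}
  n6('acd'): parent n5 fail=10; on 'd' 10 → fail=11;  out ∅∪∅=∅
  n12('cdd'): parent n11 fail=1; on 'd' 1→0 → fail=1;  out ∅∪∅=∅
  n7('acdc'): parent n6 fail=11; on 'c' 11→1 → fail=2;  out ∅∪∅=∅
  n13('cdda'): parent n12 fail=1; on 'a' 1 → fail=14;  out {3}∪{4}={3,4}
  n8('acdcb'): parent n7 fail=2; on 'b' 2→10→0 → fail=0;  out {1}∪∅={1}

Text stream:
pos 0 'c': at 10
pos 1 'd': at 11
pos 2 'd': at 12
pos 3 'a': at 13  → match P3@[0:3],P4@[2:3]
pos 4 'd': at 1 (fail-walked)
pos 5 'c': at 2
pos 6 'c': at 3  → match P0@[4:6]
pos 7 'd': at 11 (fail-walked)
pos 8 'e': at 9 (fail-walked)  → match P2@[8:8]
pos 9 'd': at 1 (fail-walked)
pos 10 'd': at 1 (fail-walked)
pos 11 'c': at 2
pos 12 'c': at 3  → match P0@[10:12]
pos 13 'c': at 10 (fail-walked)
pos 14 'd': at 11
pos 15 'd': at 12
pos 16 'a': at 13  → match P3@[13:16],P4@[15:16]
pos 17 'c': at 5 (fail-walked)
pos 18 'e': at 9 (fail-walked)  → match P2@[18:18]
pos 19 'e': at 9 (fail-walked)  → match P2@[19:19]
pos 20 'd': at 1 (fail-walked)
pos 21 'c': at 2
pos 22 'c': at 3  → match P0@[20:22]
pos 23 'b': at 0 (fail-walked)
pos 24 'c': at 10
pos 25 'c': at 10 (fail-walked)
pos 26 'a': at 4 (fail-walked)
pos 27 'a': at 4 (fail-walked)
pos 28 'd': at 1 (fail-walked)
pos 29 'a': at 14  → match P4@[28:29]
pos 30 'a': at 4 (fail-walked)
pos 31 'a': at 4 (fail-walked)
pos 32 'a': at 4 (fail-walked)
pos 33 'a': at 4 (fail-walked)
pos 34 'e': at 9 (fail-walked)  → match P2@[34:34]
pos 35 'c': at 10 (fail-walked)
pos 36 'd': at 11
pos 37 'd': at 12
pos 38 'a': at 13  → match P3@[35:38],P4@[37:38]
pos 39 'e': at 9 (fail-walked)  → match P2@[39:39]
pos 40 'b': at 0 (fail-walked)
pos 41 'e': at 9  → match P2@[41:41]
pos 42 'a': at 4 (fail-walked)
pos 43 'e': at 9 (fail-walked)  → match P2@[43:43]
pos 44 'd': at 1 (fail-walked)
pos 45 'b': at 0 (fail-walked)
pos 46 'a': at 4
pos 47 'a': at 4 (fail-walked)
pos 48 'a': at 4 (fail-walked)
pos 49 'c': at 5
pos 50 'e': at 9 (fail-walked)  → match P2@[50:50]
pos 51 'd': at 1 (fail-walked)
pos 52 'c': at 2
pos 53 'd': at 11 (fail-walked)
pos 54 'd': at 12
pos 55 'a': at 13  → match P3@[52:55],P4@[54:55]
pos 56 'b': at 0 (fail-walked)
pos 57 'a': at 4
pos 58 'a': at 4 (fail-walked)
pos 59 'c': at 5
pos 60 'd': at 6
pos 61 'd': at 12 (fail-walked)
pos 62 'a': at 13  → match P3@[59:62],P4@[61:62]
pos 63 'd': at 1 (fail-walked)
pos 64 'c': at 2
pos 65 'c': at 3  → match P0@[63:65]
pos 66 'd': at 11 (fail-walked)
pos 67 'a': at 14 (fail-walked)  → match P4@[66:67]
pos 68 'd': at 1 (fail-walked)
pos 69 'a': at 14  → match P4@[68:69]
pos 70 'a': at 4 (fail-walked)
pos 71 'b': at 0 (fail-walked)
pos 72 'e': at 9  → match P2@[72:72]
pos 73 'e': at 9 (fail-walked)  → match P2@[73:73]

All matches (sorted): [[3,3],[3,4],[6,0],[8,2],[12,0],[16,3],[16,4],[18,2],[19,2],[22,0],[29,4],[34,2],[38,3],[38,4],[39,2],[41,2],[43,2],[50,2],[55,3],[55,4],[62,3],[62,4],[65,0],[67,4],[69,4],[72,2],[73,2]]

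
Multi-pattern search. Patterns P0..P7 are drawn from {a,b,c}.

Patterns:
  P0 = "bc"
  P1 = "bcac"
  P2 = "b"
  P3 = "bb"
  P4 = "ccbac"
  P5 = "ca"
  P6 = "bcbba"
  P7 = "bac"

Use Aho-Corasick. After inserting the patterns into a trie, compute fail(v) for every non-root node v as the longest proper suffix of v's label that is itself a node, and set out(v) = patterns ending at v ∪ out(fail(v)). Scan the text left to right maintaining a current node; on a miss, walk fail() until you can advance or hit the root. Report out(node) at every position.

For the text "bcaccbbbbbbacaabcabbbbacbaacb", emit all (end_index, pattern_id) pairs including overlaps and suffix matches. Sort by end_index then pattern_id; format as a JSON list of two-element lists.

Construct AC machine:
Trie (insert patterns):
  0='ε' goto b→1 c→6
  1='b' goto a→15 b→5 c→2  ←P2
  2='bc' goto a→3 b→12  ←P0
  3='bca' goto c→4
  4='bcac' goto ·  ←P1
  5='bb' goto ·  ←P3
  6='c' goto a→11 c→7
  7='cc' goto b→8
  8='ccb' goto a→9
  9='ccba' goto c→10
  10='ccbac' goto ·  ←P4
  11='ca' goto ·  ←P5
  12='bcb' goto b→13
  13='bcbb' goto a→14
  14='bcbba' goto ·  ←P6
  15='ba' goto c→16
  16='bac' goto ·  ←P7

BFS fail/out derivation:
  fail(1) 'b': from fail(0)=0 chase 'b': 0 ⇒ 0;  out={2}∪out(0)={2}
  fail(6) 'c': from fail(0)=0 chase 'c': 0 ⇒ 0;  out=∅∪out(0)=∅
  fail(2) 'bc': from fail(1)=0 chase 'c': 0 ⇒ 6;  out={0}∪out(6)={0}
  fail(5) 'bb': from fail(1)=0 chase 'b': 0 ⇒ 1;  out={3}∪out(1)={2,3}
  fail(7) 'cc': from fail(6)=0 chase 'c': 0 ⇒ 6;  out=∅∪out(6)=∅
  fail(11) 'ca': from fail(6)=0 chase 'a': 0 ⇒ 0;  out={5}∪out(0)={5}
  fail(15) 'ba': from fail(1)=0 chase 'a': 0 ⇒ 0;  out=∅∪out(0)=∅
  fail(3) 'bca': from fail(2)=6 chase 'a': 6 ⇒ 11;  out=∅∪out(11)={5}
  fail(8) 'ccb': from fail(7)=6 chase 'b': 6→0 ⇒ 1;  out=∅∪out(1)={2}
  fail(12) 'bcb': from fail(2)=6 chase 'b': 6→0 ⇒ 1;  out=∅∪out(1)={2}
  fail(16) 'bac': from fail(15)=0 chase 'c': 0 ⇒ 6;  out={7}∪out(6)={7}
  fail(4) 'bcac': from fail(3)=11 chase 'c': 11→0 ⇒ 6;  out={1}∪out(6)={1}
  fail(9) 'ccba': from fail(8)=1 chase 'a': 1 ⇒ 15;  out=∅∪out(15)=∅
  fail(13) 'bcbb': from fail(12)=1 chase 'b': 1 ⇒ 5;  out=∅∪out(5)={2,3}
  fail(10) 'ccbac': from fail(9)=15 chase 'c': 15 ⇒ 16;  out={4}∪out(16)={4,7}
  fail(14) 'bcbba': from fail(13)=5 chase 'a': 5→1 ⇒ 15;  out={6}∪out(15)={6}

Text stream:
i=0 'b': node 0→1  ** P2@[0:0]
i=1 'c': node 1→2  ** P0@[0:1]
i=2 'a': node 2→3  ** P5@[1:2]
i=3 'c': node 3→4  ** P1@[0:3]
i=4 'c': node 4→7 ·f
i=5 'b': node 7→8  ** P2@[5:5]
i=6 'b': node 8→5 ·f  ** P2@[6:6],P3@[5:6]
i=7 'b': node 5→5 ·f  ** P2@[7:7],P3@[6:7]
i=8 'b': node 5→5 ·f  ** P2@[8:8],P3@[7:8]
i=9 'b': node 5→5 ·f  ** P2@[9:9],P3@[8:9]
i=10 'b': node 5→5 ·f  ** P2@[10:10],P3@[9:10]
i=11 'a': node 5→15 ·f
i=12 'c': node 15→16  ** P7@[10:12]
i=13 'a': node 16→11 ·f  ** P5@[12:13]
i=14 'a': node 11→0 ·f
i=15 'b': node 0→1  ** P2@[15:15]
i=16 'c': node 1→2  ** P0@[15:16]
i=17 'a': node 2→3  ** P5@[16:17]
i=18 'b': node 3→1 ·f  ** P2@[18:18]
i=19 'b': node 1→5  ** P2@[19:19],P3@[18:19]
i=20 'b': node 5→5 ·f  ** P2@[20:20],P3@[19:20]
i=21 'b': node 5→5 ·f  ** P2@[21:21],P3@[20:21]
i=22 'a': node 5→15 ·f
i=23 'c': node 15→16  ** P7@[21:23]
i=24 'b': node 16→1 ·f  ** P2@[24:24]
i=25 'a': node 1→15
i=26 'a': node 15→0 ·f
i=27 'c': node 0→6
i=28 'b': node 6→1 ·f  ** P2@[28:28]

Result: [[0,2],[1,0],[2,5],[3,1],[5,2],[6,2],[6,3],[7,2],[7,3],[8,2],[8,3],[9,2],[9,3],[10,2],[10,3],[12,7],[13,5],[15,2],[16,0],[17,5],[18,2],[19,2],[19,3],[20,2],[20,3],[21,2],[21,3],[23,7],[24,2],[28,2]]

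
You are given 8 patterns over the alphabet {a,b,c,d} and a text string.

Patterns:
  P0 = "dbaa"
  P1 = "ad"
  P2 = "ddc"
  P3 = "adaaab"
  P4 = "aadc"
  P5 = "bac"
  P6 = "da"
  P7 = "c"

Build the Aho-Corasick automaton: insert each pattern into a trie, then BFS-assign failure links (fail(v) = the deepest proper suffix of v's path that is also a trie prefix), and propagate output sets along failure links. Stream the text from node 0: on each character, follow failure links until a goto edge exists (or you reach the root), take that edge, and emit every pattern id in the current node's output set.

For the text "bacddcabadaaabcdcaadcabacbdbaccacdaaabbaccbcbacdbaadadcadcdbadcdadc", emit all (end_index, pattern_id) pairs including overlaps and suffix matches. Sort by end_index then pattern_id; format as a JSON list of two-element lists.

Construct AC machine:
Trie (insert patterns):
  0='ε' goto a→5 b→16 c→20 d→1
  1='d' goto a→19 b→2 d→7
  2='db' goto a→3
  3='dba' goto a→4
  4='dbaa' goto ·  ←P0
  5='a' goto a→13 d→6
  6='ad' goto a→9  ←P1
  7='dd' goto c→8
  8='ddc' goto ·  ←P2
  9='ada' goto a→10
  10='adaa' goto a→11
  11='adaaa' goto b→12
  12='adaaab' goto ·  ←P3
  13='aa' goto d→14
  14='aad' goto c→15
  15='aadc' goto ·  ←P4
  16='b' goto a→17
  17='ba' goto c→18
  18='bac' goto ·  ←P5
  19='da' goto ·  ←P6
  20='c' goto ·  ←P7

Failure links (BFS by depth):
  n1('d'): parent n0 fail=0; on 'd' 0 → fail=0;  out ∅∪∅=∅
  n5('a'): parent n0 fail=0; on 'a' 0 → fail=0;  out ∅∪∅=∅
  n16('b'): parent n0 fail=0; on 'b' 0 → fail=0;  out ∅∪∅=∅
  n20('c'): parent n0 fail=0; on 'c' 0 → fail=0;  out {7}∪∅={7}
  n2('db'): parent n1 fail=0; on 'b' 0 → fail=16;  out ∅∪∅=∅
  n6('ad'): parent n5 fail=0; on 'd' 0 → fail=1;  out {1}∪∅={1}
  n7('dd'): parent n1 fail=0; on 'd' 0 → fail=1;  out ∅∪∅=∅
  n13('aa'): parent n5 fail=0; on 'a' 0 → fail=5;  out ∅∪∅=∅
  n17('ba'): parent n16 fail=0; on 'a' 0 → fail=5;  out ∅∪∅=∅
  n19('da'): parent n1 fail=0; on 'a' 0 → fail=5;  out {6}∪∅={6}
  n3('dba'): parent n2 fail=16; on 'a' 16 → fail=17;  out ∅∪∅=∅
  n8('ddc'): parent n7 fail=1; on 'c' 1→0 → fail=20;  out {2}∪{7}={2,7}
  n9('ada'): parent n6 fail=1; on 'a' 1 → fail=19;  out ∅∪{6}={6}
  n14('aad'): parent n13 fail=5; on 'd' 5 → fail=6;  out ∅∪{1}={1}
  n18('bac'): parent n17 fail=5; on 'c' 5→0 → fail=20;  out {5}∪{7}={5,7}
  n4('dbaa'): parent n3 fail=17; on 'a' 17→5 → fail=13;  out {0}∪∅={0}
  n10('adaa'): parent n9 fail=19; on 'a' 19→5 → fail=13;  out ∅∪∅=∅
  n15('aadc'): parent n14 fail=6; on 'c' 6→1→0 → fail=20;  out {4}∪{7}={4,7}
  n11('adaaa'): parent n10 fail=13; on 'a' 13→5 → fail=13;  out ∅∪∅=∅
  n12('adaaab'): parent n11 fail=13; on 'b' 13→5→0 → fail=16;  out {3}∪∅={3}

Run:
i=0 'b': node 0→16
i=1 'a': node 16→17
i=2 'c': node 17→18  ** P5@[0:2],P7@[2:2]
i=3 'd': node 18→1 ·f
i=4 'd': node 1→7
i=5 'c': node 7→8  ** P2@[3:5],P7@[5:5]
i=6 'a': node 8→5 ·f
i=7 'b': node 5→16 ·f
i=8 'a': node 16→17
i=9 'd': node 17→6 ·f  ** P1@[8:9]
i=10 'a': node 6→9  ** P6@[9:10]
i=11 'a': node 9→10
i=12 'a': node 10→11
i=13 'b': node 11→12  ** P3@[8:13]
i=14 'c': node 12→20 ·f  ** P7@[14:14]
i=15 'd': node 20→1 ·f
i=16 'c': node 1→20 ·f  ** P7@[16:16]
i=17 'a': node 20→5 ·f
i=18 'a': node 5→13
i=19 'd': node 13→14  ** P1@[18:19]
i=20 'c': node 14→15  ** P4@[17:20],P7@[20:20]
i=21 'a': node 15→5 ·f
i=22 'b': node 5→16 ·f
i=23 'a': node 16→17
i=24 'c': node 17→18  ** P5@[22:24],P7@[24:24]
i=25 'b': node 18→16 ·f
i=26 'd': node 16→1 ·f
i=27 'b': node 1→2
i=28 'a': node 2→3
i=29 'c': node 3→18 ·f  ** P5@[27:29],P7@[29:29]
i=30 'c': node 18→20 ·f  ** P7@[30:30]
i=31 'a': node 20→5 ·f
i=32 'c': node 5→20 ·f  ** P7@[32:32]
i=33 'd': node 20→1 ·f
i=34 'a': node 1→19  ** P6@[33:34]
i=35 'a': node 19→13 ·f
i=36 'a': node 13→13 ·f
i=37 'b': node 13→16 ·f
i=38 'b': node 16→16 ·f
i=39 'a': node 16→17
i=40 'c': node 17→18  ** P5@[38:40],P7@[40:40]
i=41 'c': node 18→20 ·f  ** P7@[41:41]
i=42 'b': node 20→16 ·f
i=43 'c': node 16→20 ·f  ** P7@[43:43]
i=44 'b': node 20→16 ·f
i=45 'a': node 16→17
i=46 'c': node 17→18  ** P5@[44:46],P7@[46:46]
i=47 'd': node 18→1 ·f
i=48 'b': node 1→2
i=49 'a': node 2→3
i=50 'a': node 3→4  ** P0@[47:50]
i=51 'd': node 4→14 ·f  ** P1@[50:51]
i=52 'a': node 14→9 ·f  ** P6@[51:52]
i=53 'd': node 9→6 ·f  ** P1@[52:53]
i=54 'c': node 6→20 ·f  ** P7@[54:54]
i=55 'a': node 20→5 ·f
i=56 'd': node 5→6  ** P1@[55:56]
i=57 'c': node 6→20 ·f  ** P7@[57:57]
i=58 'd': node 20→1 ·f
i=59 'b': node 1→2
i=60 'a': node 2→3
i=61 'd': node 3→6 ·f  ** P1@[60:61]
i=62 'c': node 6→20 ·f  ** P7@[62:62]
i=63 'd': node 20→1 ·f
i=64 'a': node 1→19  ** P6@[63:64]
i=65 'd': node 19→6 ·f  ** P1@[64:65]
i=66 'c': node 6→20 ·f  ** P7@[66:66]

Result: [[2,5],[2,7],[5,2],[5,7],[9,1],[10,6],[13,3],[14,7],[16,7],[19,1],[20,4],[20,7],[24,5],[24,7],[29,5],[29,7],[30,7],[32,7],[34,6],[40,5],[40,7],[41,7],[43,7],[46,5],[46,7],[50,0],[51,1],[52,6],[53,1],[54,7],[56,1],[57,7],[61,1],[62,7],[64,6],[65,1],[66,7]]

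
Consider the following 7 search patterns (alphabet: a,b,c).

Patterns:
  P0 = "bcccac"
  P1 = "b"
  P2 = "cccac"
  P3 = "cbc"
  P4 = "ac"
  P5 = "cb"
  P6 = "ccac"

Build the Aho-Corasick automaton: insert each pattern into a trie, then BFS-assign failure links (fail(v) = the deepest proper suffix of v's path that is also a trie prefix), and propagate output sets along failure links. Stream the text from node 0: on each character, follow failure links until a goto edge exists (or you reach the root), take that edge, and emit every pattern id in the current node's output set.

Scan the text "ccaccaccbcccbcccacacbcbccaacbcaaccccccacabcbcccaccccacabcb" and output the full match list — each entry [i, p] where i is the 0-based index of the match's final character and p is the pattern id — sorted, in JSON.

Build automaton:
Trie nodes:
  n0 'ε': a→14 b→1 c→7
  n1 'b': c→2  ←P1
  n2 'bc': c→3
  n3 'bcc': c→4
  n4 'bccc': a→5
  n5 'bccca': c→6
  n6 'bcccac': ·  ←P0
  n7 'c': b→12 c→8
  n8 'cc': a→16 c→9
  n9 'ccc': a→10
  n10 'ccca': c→11
  n11 'cccac': ·  ←P2
  n12 'cb': c→13  ←P5
  n13 'cbc': ·  ←P3
  n14 'a': c→15
  n15 'ac': ·  ←P4
  n16 'cca': c→17
  n17 'ccac': ·  ←P6

BFS fail/out derivation:
  fail(1) 'b': from fail(0)=0 chase 'b': 0 ⇒ 0;  out={1}∪out(0)={1}
  fail(7) 'c': from fail(0)=0 chase 'c': 0 ⇒ 0;  out=∅∪out(0)=∅
  fail(14) 'a': from fail(0)=0 chase 'a': 0 ⇒ 0;  out=∅∪out(0)=∅
  fail(2) 'bc': from fail(1)=0 chase 'c': 0 ⇒ 7;  out=∅∪out(7)=∅
  fail(8) 'cc': from fail(7)=0 chase 'c': 0 ⇒ 7;  out=∅∪out(7)=∅
  fail(12) 'cb': from fail(7)=0 chase 'b': 0 ⇒ 1;  out={5}∪out(1)={1,5}
  fail(15) 'ac': from fail(14)=0 chase 'c': 0 ⇒ 7;  out={4}∪out(7)={4}
  fail(3) 'bcc': from fail(2)=7 chase 'c': 7 ⇒ 8;  out=∅∪out(8)=∅
  fail(9) 'ccc': from fail(8)=7 chase 'c': 7 ⇒ 8;  out=∅∪out(8)=∅
  fail(13) 'cbc': from fail(12)=1 chase 'c': 1 ⇒ 2;  out={3}∪out(2)={3}
  fail(16) 'cca': from fail(8)=7 chase 'a': 7→0 ⇒ 14;  out=∅∪out(14)=∅
  fail(4) 'bccc': from fail(3)=8 chase 'c': 8 ⇒ 9;  out=∅∪out(9)=∅
  fail(10) 'ccca': from fail(9)=8 chase 'a': 8 ⇒ 16;  out=∅∪out(16)=∅
  fail(17) 'ccac': from fail(16)=14 chase 'c': 14 ⇒ 15;  out={6}∪out(15)={4,6}
  fail(5) 'bccca': from fail(4)=9 chase 'a': 9 ⇒ 10;  out=∅∪out(10)=∅
  fail(11) 'cccac': from fail(10)=16 chase 'c': 16 ⇒ 17;  out={2}∪out(17)={2,4,6}
  fail(6) 'bcccac': from fail(5)=10 chase 'c': 10 ⇒ 11;  out={0}∪out(11)={0,2,4,6}

Scan:
i=0 'c': node 0→7
i=1 'c': node 7→8
i=2 'a': node 8→16
i=3 'c': node 16→17  emit P4@[2:3],P6@[0:3]
i=4 'c': node 17→8 ·f
i=5 'a': node 8→16
i=6 'c': node 16→17  emit P4@[5:6],P6@[3:6]
i=7 'c': node 17→8 ·f
i=8 'b': node 8→12 ·f  emit P1@[8:8],P5@[7:8]
i=9 'c': node 12→13  emit P3@[7:9]
i=10 'c': node 13→3 ·f
i=11 'c': node 3→4
i=12 'b': node 4→12 ·f  emit P1@[12:12],P5@[11:12]
i=13 'c': node 12→13  emit P3@[11:13]
i=14 'c': node 13→3 ·f
i=15 'c': node 3→4
i=16 'a': node 4→5
i=17 'c': node 5→6  emit P0@[12:17],P2@[13:17],P4@[16:17],P6@[14:17]
i=18 'a': node 6→14 ·f
i=19 'c': node 14→15  emit P4@[18:19]
i=20 'b': node 15→12 ·f  emit P1@[20:20],P5@[19:20]
i=21 'c': node 12→13  emit P3@[19:21]
i=22 'b': node 13→12 ·f  emit P1@[22:22],P5@[21:22]
i=23 'c': node 12→13  emit P3@[21:23]
i=24 'c': node 13→3 ·f
i=25 'a': node 3→16 ·f
i=26 'a': node 16→14 ·f
i=27 'c': node 14→15  emit P4@[26:27]
i=28 'b': node 15→12 ·f  emit P1@[28:28],P5@[27:28]
i=29 'c': node 12→13  emit P3@[27:29]
i=30 'a': node 13→14 ·f
i=31 'a': node 14→14 ·f
i=32 'c': node 14→15  emit P4@[31:32]
i=33 'c': node 15→8 ·f
i=34 'c': node 8→9
i=35 'c': node 9→9 ·f
i=36 'c': node 9→9 ·f
i=37 'c': node 9→9 ·f
i=38 'a': node 9→10
i=39 'c': node 10→11  emit P2@[35:39],P4@[38:39],P6@[36:39]
i=40 'a': node 11→14 ·f
i=41 'b': node 14→1 ·f  emit P1@[41:41]
i=42 'c': node 1→2
i=43 'b': node 2→12 ·f  emit P1@[43:43],P5@[42:43]
i=44 'c': node 12→13  emit P3@[42:44]
i=45 'c': node 13→3 ·f
i=46 'c': node 3→4
i=47 'a': node 4→5
i=48 'c': node 5→6  emit P0@[43:48],P2@[44:48],P4@[47:48],P6@[45:48]
i=49 'c': node 6→8 ·f
i=50 'c': node 8→9
i=51 'c': node 9→9 ·f
i=52 'a': node 9→10
i=53 'c': node 10→11  emit P2@[49:53],P4@[52:53],P6@[50:53]
i=54 'a': node 11→14 ·f
i=55 'b': node 14→1 ·f  emit P1@[55:55]
i=56 'c': node 1→2
i=57 'b': node 2→12 ·f  emit P1@[57:57],P5@[56:57]

Matches: [[3,4],[3,6],[6,4],[6,6],[8,1],[8,5],[9,3],[12,1],[12,5],[13,3],[17,0],[17,2],[17,4],[17,6],[19,4],[20,1],[20,5],[21,3],[22,1],[22,5],[23,3],[27,4],[28,1],[28,5],[29,3],[32,4],[39,2],[39,4],[39,6],[41,1],[43,1],[43,5],[44,3],[48,0],[48,2],[48,4],[48,6],[53,2],[53,4],[53,6],[55,1],[57,1],[57,5]]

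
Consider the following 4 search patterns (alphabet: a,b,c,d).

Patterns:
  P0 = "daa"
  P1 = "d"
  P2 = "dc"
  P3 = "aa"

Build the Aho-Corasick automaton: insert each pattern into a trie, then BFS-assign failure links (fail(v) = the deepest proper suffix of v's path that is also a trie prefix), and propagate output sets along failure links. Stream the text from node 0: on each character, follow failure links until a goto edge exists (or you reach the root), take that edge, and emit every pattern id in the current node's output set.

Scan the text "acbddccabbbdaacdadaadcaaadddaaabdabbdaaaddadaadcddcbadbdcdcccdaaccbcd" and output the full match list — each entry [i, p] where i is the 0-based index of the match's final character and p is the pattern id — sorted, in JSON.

Construct AC machine:
Trie nodes:
  n0 'ε': a→5 d→1
  n1 'd': a→2 c→4  ←P1
  n2 'da': a→3
  n3 'daa': ·  ←P0
  n4 'dc': ·  ←P2
  n5 'a': a→6
  n6 'aa': ·  ←P3

Failure links (BFS by depth):
  n1('d'): parent n0 fail=0; on 'd' 0 → fail=0;  out {1}∪∅={1}
  n5('a'): parent n0 fail=0; on 'a' 0 → fail=0;  out ∅∪∅=∅
  n2('da'): parent n1 fail=0; on 'a' 0 → fail=5;  out ∅∪∅=∅
  n4('dc'): parent n1 fail=0; on 'c' 0 → fail=0;  out {2}∪∅={2}
  n6('aa'): parent n5 fail=0; on 'a' 0 → fail=5;  out {3}∪∅={3}
  n3('daa'): parent n2 fail=5; on 'a' 5 → fail=6;  out {0}∪{3}={0,3}

Run:
i=0 'a': node 0→5
i=1 'c': node 5→0 ·f
i=2 'b': node 0→0
i=3 'd': node 0→1  ** P1@[3:3]
i=4 'd': node 1→1 ·f  ** P1@[4:4]
i=5 'c': node 1→4  ** P2@[4:5]
i=6 'c': node 4→0 ·f
i=7 'a': node 0→5
i=8 'b': node 5→0 ·f
i=9 'b': node 0→0
i=10 'b': node 0→0
i=11 'd': node 0→1  ** P1@[11:11]
i=12 'a': node 1→2
i=13 'a': node 2→3  ** P0@[11:13],P3@[12:13]
i=14 'c': node 3→0 ·f
i=15 'd': node 0→1  ** P1@[15:15]
i=16 'a': node 1→2
i=17 'd': node 2→1 ·f  ** P1@[17:17]
i=18 'a': node 1→2
i=19 'a': node 2→3  ** P0@[17:19],P3@[18:19]
i=20 'd': node 3→1 ·f  ** P1@[20:20]
i=21 'c': node 1→4  ** P2@[20:21]
i=22 'a': node 4→5 ·f
i=23 'a': node 5→6  ** P3@[22:23]
i=24 'a': node 6→6 ·f  ** P3@[23:24]
i=25 'd': node 6→1 ·f  ** P1@[25:25]
i=26 'd': node 1→1 ·f  ** P1@[26:26]
i=27 'd': node 1→1 ·f  ** P1@[27:27]
i=28 'a': node 1→2
i=29 'a': node 2→3  ** P0@[27:29],P3@[28:29]
i=30 'a': node 3→6 ·f  ** P3@[29:30]
i=31 'b': node 6→0 ·f
i=32 'd': node 0→1  ** P1@[32:32]
i=33 'a': node 1→2
i=34 'b': node 2→0 ·f
i=35 'b': node 0→0
i=36 'd': node 0→1  ** P1@[36:36]
i=37 'a': node 1→2
i=38 'a': node 2→3  ** P0@[36:38],P3@[37:38]
i=39 'a': node 3→6 ·f  ** P3@[38:39]
i=40 'd': node 6→1 ·f  ** P1@[40:40]
i=41 'd': node 1→1 ·f  ** P1@[41:41]
i=42 'a': node 1→2
i=43 'd': node 2→1 ·f  ** P1@[43:43]
i=44 'a': node 1→2
i=45 'a': node 2→3  ** P0@[43:45],P3@[44:45]
i=46 'd': node 3→1 ·f  ** P1@[46:46]
i=47 'c': node 1→4  ** P2@[46:47]
i=48 'd': node 4→1 ·f  ** P1@[48:48]
i=49 'd': node 1→1 ·f  ** P1@[49:49]
i=50 'c': node 1→4  ** P2@[49:50]
i=51 'b': node 4→0 ·f
i=52 'a': node 0→5
i=53 'd': node 5→1 ·f  ** P1@[53:53]
i=54 'b': node 1→0 ·f
i=55 'd': node 0→1  ** P1@[55:55]
i=56 'c': node 1→4  ** P2@[55:56]
i=57 'd': node 4→1 ·f  ** P1@[57:57]
i=58 'c': node 1→4  ** P2@[57:58]
i=59 'c': node 4→0 ·f
i=60 'c': node 0→0
i=61 'd': node 0→1  ** P1@[61:61]
i=62 'a': node 1→2
i=63 'a': node 2→3  ** P0@[61:63],P3@[62:63]
i=64 'c': node 3→0 ·f
i=65 'c': node 0→0
i=66 'b': node 0→0
i=67 'c': node 0→0
i=68 'd': node 0→1  ** P1@[68:68]

Matches: [[3,1],[4,1],[5,2],[11,1],[13,0],[13,3],[15,1],[17,1],[19,0],[19,3],[20,1],[21,2],[23,3],[24,3],[25,1],[26,1],[27,1],[29,0],[29,3],[30,3],[32,1],[36,1],[38,0],[38,3],[39,3],[40,1],[41,1],[43,1],[45,0],[45,3],[46,1],[47,2],[48,1],[49,1],[50,2],[53,1],[55,1],[56,2],[57,1],[58,2],[61,1],[63,0],[63,3],[68,1]]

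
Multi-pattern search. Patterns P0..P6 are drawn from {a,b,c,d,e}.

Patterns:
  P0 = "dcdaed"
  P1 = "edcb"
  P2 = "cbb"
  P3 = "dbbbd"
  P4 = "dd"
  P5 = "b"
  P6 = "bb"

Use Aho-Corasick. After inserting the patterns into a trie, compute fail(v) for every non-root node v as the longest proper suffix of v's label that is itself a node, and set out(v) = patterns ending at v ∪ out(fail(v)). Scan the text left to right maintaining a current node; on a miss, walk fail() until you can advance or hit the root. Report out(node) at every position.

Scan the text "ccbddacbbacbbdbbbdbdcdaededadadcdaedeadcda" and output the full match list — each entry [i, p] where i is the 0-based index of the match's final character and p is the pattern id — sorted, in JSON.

Construct AC machine:
Trie (insert patterns):
  0='ε' goto b→19 c→11 d→1 e→7
  1='d' goto b→14 c→2 d→18
  2='dc' goto d→3
  3='dcd' goto a→4
  4='dcda' goto e→5
  5='dcdae' goto d→6
  6='dcdaed' goto ·  [P0 ends]
  7='e' goto d→8
  8='ed' goto c→9
  9='edc' goto b→10
  10='edcb' goto ·  [P1 ends]
  11='c' goto b→12
  12='cb' goto b→13
  13='cbb' goto ·  [P2 ends]
  14='db' goto b→15
  15='dbb' goto b→16
  16='dbbb' goto d→17
  17='dbbbd' goto ·  [P3 ends]
  18='dd' goto ·  [P4 ends]
  19='b' goto b→20  [P5 ends]
  20='bb' goto ·  [P6 ends]

BFS fail/out derivation:
  fail(1) 'd': from fail(0)=0 chase 'd': 0 ⇒ 0;  out=∅∪out(0)=∅
  fail(7) 'e': from fail(0)=0 chase 'e': 0 ⇒ 0;  out=∅∪out(0)=∅
  fail(11) 'c': from fail(0)=0 chase 'c': 0 ⇒ 0;  out=∅∪out(0)=∅
  fail(19) 'b': from fail(0)=0 chase 'b': 0 ⇒ 0;  out={5}∪out(0)={5}
  fail(2) 'dc': from fail(1)=0 chase 'c': 0 ⇒ 11;  out=∅∪out(11)=∅
  fail(8) 'ed': from fail(7)=0 chase 'd': 0 ⇒ 1;  out=∅∪out(1)=∅
  fail(12) 'cb': from fail(11)=0 chase 'b': 0 ⇒ 19;  out=∅∪out(19)={5}
  fail(14) 'db': from fail(1)=0 chase 'b': 0 ⇒ 19;  out=∅∪out(19)={5}
  fail(18) 'dd': from fail(1)=0 chase 'd': 0 ⇒ 1;  out={4}∪out(1)={4}
  fail(20) 'bb': from fail(19)=0 chase 'b': 0 ⇒ 19;  out={6}∪out(19)={5,6}
  fail(3) 'dcd': from fail(2)=11 chase 'd': 11→0 ⇒ 1;  out=∅∪out(1)=∅
  fail(9) 'edc': from fail(8)=1 chase 'c': 1 ⇒ 2;  out=∅∪out(2)=∅
  fail(13) 'cbb': from fail(12)=19 chase 'b': 19 ⇒ 20;  out={2}∪out(20)={2,5,6}
  fail(15) 'dbb': from fail(14)=19 chase 'b': 19 ⇒ 20;  out=∅∪out(20)={5,6}
  fail(4) 'dcda': from fail(3)=1 chase 'a': 1→0 ⇒ 0;  out=∅∪out(0)=∅
  fail(10) 'edcb': from fail(9)=2 chase 'b': 2→11 ⇒ 12;  out={1}∪out(12)={1,5}
  fail(16) 'dbbb': from fail(15)=20 chase 'b': 20→19 ⇒ 20;  out=∅∪out(20)={5,6}
  fail(5) 'dcdae': from fail(4)=0 chase 'e': 0 ⇒ 7;  out=∅∪out(7)=∅
  fail(17) 'dbbbd': from fail(16)=20 chase 'd': 20→19→0 ⇒ 1;  out={3}∪out(1)={3}
  fail(6) 'dcdaed': from fail(5)=7 chase 'd': 7 ⇒ 8;  out={0}∪out(8)={0}

Text stream:
i=0 'c': node 0→11
i=1 'c': node 11→11 (fail-walked)
i=2 'b': node 11→12  → match P5@[2:2]
i=3 'd': node 12→1 (fail-walked)
i=4 'd': node 1→18  → match P4@[3:4]
i=5 'a': node 18→0 (fail-walked)
i=6 'c': node 0→11
i=7 'b': node 11→12  → match P5@[7:7]
i=8 'b': node 12→13  → match P2@[6:8],P5@[8:8],P6@[7:8]
i=9 'a': node 13→0 (fail-walked)
i=10 'c': node 0→11
i=11 'b': node 11→12  → match P5@[11:11]
i=12 'b': node 12→13  → match P2@[10:12],P5@[12:12],P6@[11:12]
i=13 'd': node 13→1 (fail-walked)
i=14 'b': node 1→14  → match P5@[14:14]
i=15 'b': node 14→15  → match P5@[15:15],P6@[14:15]
i=16 'b': node 15→16  → match P5@[16:16],P6@[15:16]
i=17 'd': node 16→17  → match P3@[13:17]
i=18 'b': node 17→14 (fail-walked)  → match P5@[18:18]
i=19 'd': node 14→1 (fail-walked)
i=20 'c': node 1→2
i=21 'd': node 2→3
i=22 'a': node 3→4
i=23 'e': node 4→5
i=24 'd': node 5→6  → match P0@[19:24]
i=25 'e': node 6→7 (fail-walked)
i=26 'd': node 7→8
i=27 'a': node 8→0 (fail-walked)
i=28 'd': node 0→1
i=29 'a': node 1→0 (fail-walked)
i=30 'd': node 0→1
i=31 'c': node 1→2
i=32 'd': node 2→3
i=33 'a': node 3→4
i=34 'e': node 4→5
i=35 'd': node 5→6  → match P0@[30:35]
i=36 'e': node 6→7 (fail-walked)
i=37 'a': node 7→0 (fail-walked)
i=38 'd': node 0→1
i=39 'c': node 1→2
i=40 'd': node 2→3
i=41 'a': node 3→4

Result: [[2,5],[4,4],[7,5],[8,2],[8,5],[8,6],[11,5],[12,2],[12,5],[12,6],[14,5],[15,5],[15,6],[16,5],[16,6],[17,3],[18,5],[24,0],[35,0]]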